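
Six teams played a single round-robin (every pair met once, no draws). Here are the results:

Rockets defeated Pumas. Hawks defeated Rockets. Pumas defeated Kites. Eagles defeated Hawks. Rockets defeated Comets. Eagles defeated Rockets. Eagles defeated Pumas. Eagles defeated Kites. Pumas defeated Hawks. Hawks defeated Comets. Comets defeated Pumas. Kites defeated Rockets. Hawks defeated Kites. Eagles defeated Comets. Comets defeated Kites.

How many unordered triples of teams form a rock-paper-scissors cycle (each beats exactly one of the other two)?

4

Of the C(6,3) = 20 triples, the cyclic ones are: {Rockets, Kites, Pumas}; {Rockets, Kites, Comets}; {Rockets, Pumas, Hawks}; {Pumas, Hawks, Comets}.
That is 4.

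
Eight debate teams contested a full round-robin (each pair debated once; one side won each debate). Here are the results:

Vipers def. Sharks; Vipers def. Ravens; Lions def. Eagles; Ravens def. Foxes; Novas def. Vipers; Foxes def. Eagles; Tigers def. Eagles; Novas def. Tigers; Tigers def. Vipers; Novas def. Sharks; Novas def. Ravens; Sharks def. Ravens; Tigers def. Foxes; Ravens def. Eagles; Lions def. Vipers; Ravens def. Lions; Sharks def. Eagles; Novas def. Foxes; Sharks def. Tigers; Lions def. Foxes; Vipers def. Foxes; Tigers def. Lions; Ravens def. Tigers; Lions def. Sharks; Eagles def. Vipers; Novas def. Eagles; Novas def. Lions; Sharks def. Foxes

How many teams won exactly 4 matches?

Win totals: Vipers 3, Lions 4, Eagles 1, Ravens 4, Novas 7, Tigers 4, Sharks 4, Foxes 1.
Exactly 4: Lions, Ravens, Tigers, Sharks — 4 teams.

4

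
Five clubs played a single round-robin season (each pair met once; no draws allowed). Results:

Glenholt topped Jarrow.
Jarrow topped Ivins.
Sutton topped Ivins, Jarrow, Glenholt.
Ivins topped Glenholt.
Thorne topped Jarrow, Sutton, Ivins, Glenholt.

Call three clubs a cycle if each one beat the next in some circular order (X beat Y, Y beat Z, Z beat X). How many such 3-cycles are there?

Win totals: Jarrow 1, Glenholt 1, Ivins 1, Thorne 4, Sutton 3.
A club with w wins dominates both others in C(w,2) triples; summing gives 0 + 0 + 0 + 6 + 3 = 9 transitive triples.
Total triples C(5,3) = 10, so cyclic triples = 10 − 9 = 1.

1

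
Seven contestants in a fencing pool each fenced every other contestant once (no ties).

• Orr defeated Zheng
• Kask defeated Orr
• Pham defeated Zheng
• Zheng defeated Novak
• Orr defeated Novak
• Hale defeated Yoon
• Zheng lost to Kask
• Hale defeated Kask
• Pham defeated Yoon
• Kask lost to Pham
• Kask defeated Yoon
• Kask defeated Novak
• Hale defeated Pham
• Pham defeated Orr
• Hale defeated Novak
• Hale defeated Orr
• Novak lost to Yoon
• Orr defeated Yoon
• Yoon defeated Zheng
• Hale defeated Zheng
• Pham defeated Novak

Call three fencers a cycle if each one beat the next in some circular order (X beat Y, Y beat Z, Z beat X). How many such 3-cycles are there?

0

Win totals: Zheng 1, Yoon 2, Novak 0, Pham 5, Kask 4, Hale 6, Orr 3.
A fencer with w wins dominates both others in C(w,2) triples; summing gives 0 + 1 + 0 + 10 + 6 + 15 + 3 = 35 transitive triples.
Total triples C(7,3) = 35, so cyclic triples = 35 − 35 = 0.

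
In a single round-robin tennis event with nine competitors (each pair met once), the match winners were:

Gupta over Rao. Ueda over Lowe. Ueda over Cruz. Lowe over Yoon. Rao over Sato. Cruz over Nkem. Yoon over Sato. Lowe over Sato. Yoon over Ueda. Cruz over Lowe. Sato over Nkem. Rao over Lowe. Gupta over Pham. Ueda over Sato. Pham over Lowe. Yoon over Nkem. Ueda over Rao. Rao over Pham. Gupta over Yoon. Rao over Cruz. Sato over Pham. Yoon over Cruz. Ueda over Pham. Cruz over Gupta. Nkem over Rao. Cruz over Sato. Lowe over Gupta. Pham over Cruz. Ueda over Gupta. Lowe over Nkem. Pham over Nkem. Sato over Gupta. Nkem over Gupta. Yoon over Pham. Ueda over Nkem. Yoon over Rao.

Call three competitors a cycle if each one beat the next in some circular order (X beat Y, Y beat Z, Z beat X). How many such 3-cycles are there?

20

Win totals: Yoon 6, Ueda 7, Gupta 3, Rao 4, Cruz 4, Nkem 2, Lowe 4, Sato 3, Pham 3.
A competitor with w wins dominates both others in C(w,2) triples; summing gives 15 + 21 + 3 + 6 + 6 + 1 + 6 + 3 + 3 = 64 transitive triples.
Total triples C(9,3) = 84, so cyclic triples = 84 − 64 = 20.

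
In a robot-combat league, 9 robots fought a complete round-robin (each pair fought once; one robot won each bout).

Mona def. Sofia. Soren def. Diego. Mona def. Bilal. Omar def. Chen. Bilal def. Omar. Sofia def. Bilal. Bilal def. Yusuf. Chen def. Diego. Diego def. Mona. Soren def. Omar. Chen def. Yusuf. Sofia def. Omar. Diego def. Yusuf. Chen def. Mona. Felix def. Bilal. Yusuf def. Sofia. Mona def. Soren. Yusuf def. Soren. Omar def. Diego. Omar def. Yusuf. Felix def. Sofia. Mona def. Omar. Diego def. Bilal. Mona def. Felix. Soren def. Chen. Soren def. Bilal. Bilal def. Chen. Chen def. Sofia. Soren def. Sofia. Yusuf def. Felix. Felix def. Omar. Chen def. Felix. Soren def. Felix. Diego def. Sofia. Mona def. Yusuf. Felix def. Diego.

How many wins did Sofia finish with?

2

Sofia's results: beat Omar, Bilal; lost to Chen, Felix, Diego, Yusuf, Mona, Soren.
That is 2 wins.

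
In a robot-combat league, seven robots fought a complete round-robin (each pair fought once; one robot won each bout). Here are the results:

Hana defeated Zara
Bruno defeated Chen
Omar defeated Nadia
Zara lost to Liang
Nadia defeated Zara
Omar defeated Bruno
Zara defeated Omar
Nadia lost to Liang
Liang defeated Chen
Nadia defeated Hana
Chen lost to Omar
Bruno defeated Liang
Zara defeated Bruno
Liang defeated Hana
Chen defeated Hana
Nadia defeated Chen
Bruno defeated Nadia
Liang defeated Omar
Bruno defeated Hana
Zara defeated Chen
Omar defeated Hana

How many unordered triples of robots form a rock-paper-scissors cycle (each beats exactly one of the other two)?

Win totals: Hana 1, Chen 1, Liang 5, Zara 3, Nadia 3, Omar 4, Bruno 4.
A robot with w wins dominates both others in C(w,2) triples; summing gives 0 + 0 + 10 + 3 + 3 + 6 + 6 = 28 transitive triples.
Total triples C(7,3) = 35, so cyclic triples = 35 − 28 = 7.

7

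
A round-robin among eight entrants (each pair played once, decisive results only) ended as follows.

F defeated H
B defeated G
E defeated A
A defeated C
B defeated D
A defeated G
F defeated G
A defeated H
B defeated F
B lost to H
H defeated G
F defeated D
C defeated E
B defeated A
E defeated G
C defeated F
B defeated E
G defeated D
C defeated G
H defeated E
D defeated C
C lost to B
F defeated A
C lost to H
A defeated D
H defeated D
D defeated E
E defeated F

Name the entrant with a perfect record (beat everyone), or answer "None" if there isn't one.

None

Highest win total is B with 6 (out of 7 possible).
B lost to H, so no entrant went undefeated.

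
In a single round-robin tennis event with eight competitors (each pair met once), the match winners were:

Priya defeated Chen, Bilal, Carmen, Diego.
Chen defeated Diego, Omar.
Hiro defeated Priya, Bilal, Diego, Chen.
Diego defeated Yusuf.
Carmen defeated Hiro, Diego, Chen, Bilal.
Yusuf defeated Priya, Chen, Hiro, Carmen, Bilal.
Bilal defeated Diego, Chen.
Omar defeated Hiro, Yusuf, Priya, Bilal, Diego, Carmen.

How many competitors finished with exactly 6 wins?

Win totals: Carmen 4, Priya 4, Bilal 2, Chen 2, Diego 1, Yusuf 5, Hiro 4, Omar 6.
Exactly 6: Omar — 1 competitor.

1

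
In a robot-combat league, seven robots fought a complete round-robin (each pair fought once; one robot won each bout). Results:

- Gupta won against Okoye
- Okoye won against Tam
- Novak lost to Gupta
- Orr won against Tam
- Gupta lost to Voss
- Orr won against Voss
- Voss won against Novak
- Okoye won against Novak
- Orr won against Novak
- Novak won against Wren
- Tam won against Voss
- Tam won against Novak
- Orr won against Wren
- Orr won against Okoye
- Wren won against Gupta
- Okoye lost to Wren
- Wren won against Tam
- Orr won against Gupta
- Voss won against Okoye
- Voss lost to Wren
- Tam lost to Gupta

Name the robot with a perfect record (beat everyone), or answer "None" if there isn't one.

Orr has 6 wins out of 6 opponents — a perfect record.

Orr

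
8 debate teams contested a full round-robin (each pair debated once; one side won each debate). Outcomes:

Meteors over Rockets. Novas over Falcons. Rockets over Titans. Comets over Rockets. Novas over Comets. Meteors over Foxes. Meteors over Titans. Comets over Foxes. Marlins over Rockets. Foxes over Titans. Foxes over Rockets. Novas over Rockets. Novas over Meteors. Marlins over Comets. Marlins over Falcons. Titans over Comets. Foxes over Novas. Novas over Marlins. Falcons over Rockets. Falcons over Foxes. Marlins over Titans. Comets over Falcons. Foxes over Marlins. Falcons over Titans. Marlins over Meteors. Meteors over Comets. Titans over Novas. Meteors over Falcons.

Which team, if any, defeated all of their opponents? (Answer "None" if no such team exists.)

None

Highest win total is Novas with 5 (out of 7 possible).
Novas lost to Titans, Foxes, so no team went undefeated.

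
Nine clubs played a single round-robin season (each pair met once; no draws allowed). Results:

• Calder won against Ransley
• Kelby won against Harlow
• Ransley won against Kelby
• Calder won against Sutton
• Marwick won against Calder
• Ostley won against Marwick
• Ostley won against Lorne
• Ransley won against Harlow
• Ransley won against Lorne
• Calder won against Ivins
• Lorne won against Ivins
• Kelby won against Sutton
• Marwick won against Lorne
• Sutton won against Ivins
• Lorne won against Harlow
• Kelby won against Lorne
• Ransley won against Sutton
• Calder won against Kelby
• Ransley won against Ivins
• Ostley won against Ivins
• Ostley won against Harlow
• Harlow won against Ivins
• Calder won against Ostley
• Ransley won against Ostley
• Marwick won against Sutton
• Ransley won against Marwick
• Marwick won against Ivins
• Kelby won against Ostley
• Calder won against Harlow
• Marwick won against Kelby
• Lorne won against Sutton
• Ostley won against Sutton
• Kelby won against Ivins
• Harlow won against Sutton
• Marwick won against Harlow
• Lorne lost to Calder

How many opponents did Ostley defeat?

Ostley's results: beat Harlow, Lorne, Ivins, Sutton, Marwick; lost to Ransley, Calder, Kelby.
That is 5 wins.

5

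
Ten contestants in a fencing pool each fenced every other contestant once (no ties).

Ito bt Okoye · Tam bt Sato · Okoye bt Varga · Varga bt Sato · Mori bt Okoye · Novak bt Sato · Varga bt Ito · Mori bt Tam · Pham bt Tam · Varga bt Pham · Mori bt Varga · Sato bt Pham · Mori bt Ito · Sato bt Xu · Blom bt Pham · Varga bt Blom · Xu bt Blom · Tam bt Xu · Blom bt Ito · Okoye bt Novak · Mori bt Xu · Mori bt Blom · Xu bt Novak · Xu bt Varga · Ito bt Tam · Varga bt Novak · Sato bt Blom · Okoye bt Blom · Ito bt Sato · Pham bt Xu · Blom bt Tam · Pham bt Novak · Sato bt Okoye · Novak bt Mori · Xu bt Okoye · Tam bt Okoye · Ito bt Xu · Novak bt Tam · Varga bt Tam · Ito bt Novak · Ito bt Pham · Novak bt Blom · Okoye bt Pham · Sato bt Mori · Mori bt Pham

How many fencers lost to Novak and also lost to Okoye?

Novak beat: Mori, Tam, Blom, Sato.
Okoye beat: Varga, Novak, Pham, Blom.
Both beat: Blom — 1.

1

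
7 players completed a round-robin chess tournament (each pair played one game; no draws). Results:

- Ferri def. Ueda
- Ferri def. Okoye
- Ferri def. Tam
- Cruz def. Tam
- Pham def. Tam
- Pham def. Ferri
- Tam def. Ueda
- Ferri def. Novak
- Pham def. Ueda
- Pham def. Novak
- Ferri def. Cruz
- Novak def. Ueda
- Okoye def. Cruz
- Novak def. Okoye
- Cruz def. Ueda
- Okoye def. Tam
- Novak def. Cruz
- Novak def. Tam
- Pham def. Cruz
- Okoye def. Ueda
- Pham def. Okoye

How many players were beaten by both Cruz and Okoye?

Cruz beat: Ueda, Tam.
Okoye beat: Ueda, Tam, Cruz.
Both beat: Ueda, Tam — 2.

2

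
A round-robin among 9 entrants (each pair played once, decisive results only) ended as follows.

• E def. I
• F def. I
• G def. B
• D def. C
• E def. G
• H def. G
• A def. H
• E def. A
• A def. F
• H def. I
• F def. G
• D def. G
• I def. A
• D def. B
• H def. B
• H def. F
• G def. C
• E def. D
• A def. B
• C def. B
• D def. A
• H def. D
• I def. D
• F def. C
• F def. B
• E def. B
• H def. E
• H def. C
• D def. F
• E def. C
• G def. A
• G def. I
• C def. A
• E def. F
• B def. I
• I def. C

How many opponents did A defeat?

3

A's results: beat B, F, H; lost to C, D, E, G, I.
That is 3 wins.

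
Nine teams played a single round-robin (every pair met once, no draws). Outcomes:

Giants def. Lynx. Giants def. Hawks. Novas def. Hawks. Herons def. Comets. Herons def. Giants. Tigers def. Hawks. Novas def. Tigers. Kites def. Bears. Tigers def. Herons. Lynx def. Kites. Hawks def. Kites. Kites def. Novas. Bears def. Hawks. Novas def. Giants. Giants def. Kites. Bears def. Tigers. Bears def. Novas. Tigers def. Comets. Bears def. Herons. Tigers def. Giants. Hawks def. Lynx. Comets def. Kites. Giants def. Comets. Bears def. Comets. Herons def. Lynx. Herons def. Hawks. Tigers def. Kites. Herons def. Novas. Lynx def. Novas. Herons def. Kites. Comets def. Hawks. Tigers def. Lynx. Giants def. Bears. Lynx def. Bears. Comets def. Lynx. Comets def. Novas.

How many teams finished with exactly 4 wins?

1

Win totals: Novas 3, Kites 2, Hawks 2, Giants 5, Comets 4, Lynx 3, Herons 6, Bears 5, Tigers 6.
Exactly 4: Comets — 1 team.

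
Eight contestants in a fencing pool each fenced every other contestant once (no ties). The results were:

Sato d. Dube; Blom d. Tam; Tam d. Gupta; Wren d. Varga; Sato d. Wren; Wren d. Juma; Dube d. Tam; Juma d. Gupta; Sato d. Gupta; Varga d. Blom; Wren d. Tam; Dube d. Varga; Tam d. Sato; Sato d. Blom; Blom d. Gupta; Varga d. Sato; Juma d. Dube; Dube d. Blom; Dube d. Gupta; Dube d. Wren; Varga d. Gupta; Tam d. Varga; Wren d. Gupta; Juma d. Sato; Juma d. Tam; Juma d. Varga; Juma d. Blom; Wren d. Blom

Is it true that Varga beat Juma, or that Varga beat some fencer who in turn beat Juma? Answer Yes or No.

Varga did not beat Juma directly.
Varga beat Sato, Blom, Gupta, but each of them lost to Juma. No two-step path.

No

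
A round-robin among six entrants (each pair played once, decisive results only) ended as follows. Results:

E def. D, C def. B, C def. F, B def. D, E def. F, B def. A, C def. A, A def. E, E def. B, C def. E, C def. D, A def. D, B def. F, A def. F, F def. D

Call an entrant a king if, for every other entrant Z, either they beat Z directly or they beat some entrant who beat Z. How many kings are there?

1

A cannot reach C in two steps.
B cannot reach C in two steps.
C reaches everyone (king).
D cannot reach A, B, C, E, F in two steps.
E cannot reach C in two steps.
F cannot reach A, B, C, E in two steps.
Kings: C — 1.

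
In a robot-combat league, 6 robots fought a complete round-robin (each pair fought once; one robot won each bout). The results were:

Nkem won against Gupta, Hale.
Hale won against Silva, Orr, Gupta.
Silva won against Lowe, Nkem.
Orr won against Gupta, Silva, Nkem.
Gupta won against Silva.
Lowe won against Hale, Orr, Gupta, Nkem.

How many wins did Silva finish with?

Silva's results: beat Lowe, Nkem; lost to Hale, Orr, Gupta.
That is 2 wins.

2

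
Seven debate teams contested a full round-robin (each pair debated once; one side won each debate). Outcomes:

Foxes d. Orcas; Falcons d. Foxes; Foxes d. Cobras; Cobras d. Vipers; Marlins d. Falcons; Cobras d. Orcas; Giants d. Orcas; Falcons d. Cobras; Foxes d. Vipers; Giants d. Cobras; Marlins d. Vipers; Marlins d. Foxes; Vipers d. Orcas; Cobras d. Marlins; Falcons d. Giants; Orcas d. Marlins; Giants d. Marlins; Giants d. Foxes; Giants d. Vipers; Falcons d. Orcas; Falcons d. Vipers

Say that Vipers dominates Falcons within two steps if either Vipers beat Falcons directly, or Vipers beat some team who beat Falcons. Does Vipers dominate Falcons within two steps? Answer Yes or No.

No

Vipers did not beat Falcons directly.
Vipers beat Orcas, but each of them lost to Falcons. No two-step path.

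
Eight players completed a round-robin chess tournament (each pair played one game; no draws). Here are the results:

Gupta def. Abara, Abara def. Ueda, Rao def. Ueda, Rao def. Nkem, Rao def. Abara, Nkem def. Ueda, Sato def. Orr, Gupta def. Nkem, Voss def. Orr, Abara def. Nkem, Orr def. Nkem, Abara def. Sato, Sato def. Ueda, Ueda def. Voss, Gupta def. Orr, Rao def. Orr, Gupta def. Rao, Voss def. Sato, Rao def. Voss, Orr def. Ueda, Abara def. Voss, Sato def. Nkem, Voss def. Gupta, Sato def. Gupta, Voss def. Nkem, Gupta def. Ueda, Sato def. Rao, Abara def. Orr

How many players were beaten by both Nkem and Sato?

Nkem beat: Ueda.
Sato beat: Nkem, Ueda, Rao, Gupta, Orr.
Both beat: Ueda — 1.

1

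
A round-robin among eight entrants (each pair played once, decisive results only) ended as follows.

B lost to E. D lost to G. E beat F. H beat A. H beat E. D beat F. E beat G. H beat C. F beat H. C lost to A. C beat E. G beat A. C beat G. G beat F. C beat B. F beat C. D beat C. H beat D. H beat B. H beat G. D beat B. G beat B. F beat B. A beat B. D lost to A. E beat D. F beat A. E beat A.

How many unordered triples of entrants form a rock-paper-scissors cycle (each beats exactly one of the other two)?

10

Win totals: A 3, B 0, C 3, D 3, E 5, F 4, G 4, H 6.
An entrant with w wins dominates both others in C(w,2) triples; summing gives 3 + 0 + 3 + 3 + 10 + 6 + 6 + 15 = 46 transitive triples.
Total triples C(8,3) = 56, so cyclic triples = 56 − 46 = 10.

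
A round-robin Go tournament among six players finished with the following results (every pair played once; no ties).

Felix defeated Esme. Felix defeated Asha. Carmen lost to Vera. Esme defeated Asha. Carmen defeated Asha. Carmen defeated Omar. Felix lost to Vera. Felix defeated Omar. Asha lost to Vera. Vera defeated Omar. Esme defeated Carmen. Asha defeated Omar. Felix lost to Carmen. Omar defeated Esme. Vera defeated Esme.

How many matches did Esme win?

2

Esme's results: beat Asha, Carmen; lost to Felix, Vera, Omar.
That is 2 wins.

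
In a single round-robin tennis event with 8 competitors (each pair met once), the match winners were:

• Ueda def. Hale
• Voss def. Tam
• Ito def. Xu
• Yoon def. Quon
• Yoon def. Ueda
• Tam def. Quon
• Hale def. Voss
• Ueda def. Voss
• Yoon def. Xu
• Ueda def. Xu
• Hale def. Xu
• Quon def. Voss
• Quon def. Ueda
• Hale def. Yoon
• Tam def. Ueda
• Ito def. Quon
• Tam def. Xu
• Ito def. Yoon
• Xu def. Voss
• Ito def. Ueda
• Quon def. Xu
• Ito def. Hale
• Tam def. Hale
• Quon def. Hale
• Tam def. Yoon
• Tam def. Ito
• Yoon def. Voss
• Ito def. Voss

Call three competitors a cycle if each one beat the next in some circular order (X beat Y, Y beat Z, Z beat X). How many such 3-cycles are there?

Win totals: Xu 1, Tam 6, Ito 6, Hale 3, Ueda 3, Voss 1, Yoon 4, Quon 4.
A competitor with w wins dominates both others in C(w,2) triples; summing gives 0 + 15 + 15 + 3 + 3 + 0 + 6 + 6 = 48 transitive triples.
Total triples C(8,3) = 56, so cyclic triples = 56 − 48 = 8.

8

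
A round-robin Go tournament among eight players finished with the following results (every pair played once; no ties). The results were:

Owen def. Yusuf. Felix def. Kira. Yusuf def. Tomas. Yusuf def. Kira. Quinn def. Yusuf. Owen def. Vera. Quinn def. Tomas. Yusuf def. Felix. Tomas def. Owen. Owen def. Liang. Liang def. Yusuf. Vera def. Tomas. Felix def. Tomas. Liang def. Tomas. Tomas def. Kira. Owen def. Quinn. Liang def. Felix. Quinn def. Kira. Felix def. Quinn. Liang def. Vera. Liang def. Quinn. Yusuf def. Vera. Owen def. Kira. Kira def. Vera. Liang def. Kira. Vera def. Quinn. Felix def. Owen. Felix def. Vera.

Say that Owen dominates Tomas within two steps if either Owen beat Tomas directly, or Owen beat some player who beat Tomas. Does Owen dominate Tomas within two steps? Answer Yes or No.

Owen did not beat Tomas directly.
Owen beat Liang, Vera, Kira, Quinn, Yusuf. Of those, Liang beat Tomas.

Yes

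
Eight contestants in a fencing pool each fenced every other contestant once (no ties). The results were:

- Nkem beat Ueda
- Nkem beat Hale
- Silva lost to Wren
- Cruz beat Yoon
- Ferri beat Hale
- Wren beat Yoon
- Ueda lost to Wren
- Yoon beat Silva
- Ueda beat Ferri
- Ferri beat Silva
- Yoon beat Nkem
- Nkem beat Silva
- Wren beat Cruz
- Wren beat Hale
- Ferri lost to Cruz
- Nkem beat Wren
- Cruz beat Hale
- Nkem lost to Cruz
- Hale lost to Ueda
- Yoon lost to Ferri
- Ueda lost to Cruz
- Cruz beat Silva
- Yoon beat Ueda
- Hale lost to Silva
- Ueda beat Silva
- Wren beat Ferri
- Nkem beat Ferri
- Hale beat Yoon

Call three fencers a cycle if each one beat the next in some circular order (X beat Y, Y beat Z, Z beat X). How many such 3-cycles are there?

7

Win totals: Ueda 3, Wren 6, Silva 1, Cruz 6, Hale 1, Ferri 3, Yoon 3, Nkem 5.
A fencer with w wins dominates both others in C(w,2) triples; summing gives 3 + 15 + 0 + 15 + 0 + 3 + 3 + 10 = 49 transitive triples.
Total triples C(8,3) = 56, so cyclic triples = 56 − 49 = 7.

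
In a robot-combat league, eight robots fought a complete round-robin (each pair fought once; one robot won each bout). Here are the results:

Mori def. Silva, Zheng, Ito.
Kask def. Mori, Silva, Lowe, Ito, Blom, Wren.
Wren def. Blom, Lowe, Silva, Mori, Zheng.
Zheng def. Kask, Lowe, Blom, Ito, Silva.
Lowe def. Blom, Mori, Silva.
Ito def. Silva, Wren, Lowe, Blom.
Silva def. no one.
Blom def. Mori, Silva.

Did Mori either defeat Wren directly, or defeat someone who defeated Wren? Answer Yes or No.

Mori did not beat Wren directly.
Mori beat Zheng, Silva, Ito. Of those, Ito beat Wren.

Yes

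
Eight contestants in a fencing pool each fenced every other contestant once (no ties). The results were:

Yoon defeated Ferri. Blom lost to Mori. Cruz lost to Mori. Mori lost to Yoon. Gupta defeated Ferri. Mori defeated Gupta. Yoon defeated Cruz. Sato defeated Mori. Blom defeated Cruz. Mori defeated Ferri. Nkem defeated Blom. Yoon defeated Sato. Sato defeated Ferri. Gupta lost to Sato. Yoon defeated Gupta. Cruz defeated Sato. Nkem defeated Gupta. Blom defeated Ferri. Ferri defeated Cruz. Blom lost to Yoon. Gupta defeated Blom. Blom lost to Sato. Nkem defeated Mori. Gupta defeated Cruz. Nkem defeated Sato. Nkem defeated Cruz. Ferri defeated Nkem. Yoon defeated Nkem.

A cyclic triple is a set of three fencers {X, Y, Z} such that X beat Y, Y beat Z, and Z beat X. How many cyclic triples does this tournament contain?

Win totals: Ferri 2, Mori 4, Nkem 5, Yoon 7, Cruz 1, Gupta 3, Sato 4, Blom 2.
A fencer with w wins dominates both others in C(w,2) triples; summing gives 1 + 6 + 10 + 21 + 0 + 3 + 6 + 1 = 48 transitive triples.
Total triples C(8,3) = 56, so cyclic triples = 56 − 48 = 8.

8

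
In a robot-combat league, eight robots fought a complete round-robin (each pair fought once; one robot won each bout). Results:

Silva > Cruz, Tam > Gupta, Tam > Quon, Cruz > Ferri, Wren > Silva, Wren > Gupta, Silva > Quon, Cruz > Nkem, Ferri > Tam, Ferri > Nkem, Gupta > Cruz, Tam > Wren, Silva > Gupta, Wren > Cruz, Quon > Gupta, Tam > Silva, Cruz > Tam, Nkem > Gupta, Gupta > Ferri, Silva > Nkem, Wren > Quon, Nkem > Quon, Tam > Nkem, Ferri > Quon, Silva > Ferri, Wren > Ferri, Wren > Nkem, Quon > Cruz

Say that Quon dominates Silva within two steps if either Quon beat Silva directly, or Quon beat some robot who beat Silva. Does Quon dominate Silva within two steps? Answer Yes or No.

No

Quon did not beat Silva directly.
Quon beat Gupta, Cruz, but each of them lost to Silva. No two-step path.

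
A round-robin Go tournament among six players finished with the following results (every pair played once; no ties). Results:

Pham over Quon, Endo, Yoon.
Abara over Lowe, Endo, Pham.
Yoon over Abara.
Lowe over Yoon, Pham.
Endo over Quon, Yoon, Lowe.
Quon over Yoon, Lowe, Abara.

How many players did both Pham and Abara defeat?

1

Pham beat: Yoon, Quon, Endo.
Abara beat: Pham, Lowe, Endo.
Both beat: Endo — 1.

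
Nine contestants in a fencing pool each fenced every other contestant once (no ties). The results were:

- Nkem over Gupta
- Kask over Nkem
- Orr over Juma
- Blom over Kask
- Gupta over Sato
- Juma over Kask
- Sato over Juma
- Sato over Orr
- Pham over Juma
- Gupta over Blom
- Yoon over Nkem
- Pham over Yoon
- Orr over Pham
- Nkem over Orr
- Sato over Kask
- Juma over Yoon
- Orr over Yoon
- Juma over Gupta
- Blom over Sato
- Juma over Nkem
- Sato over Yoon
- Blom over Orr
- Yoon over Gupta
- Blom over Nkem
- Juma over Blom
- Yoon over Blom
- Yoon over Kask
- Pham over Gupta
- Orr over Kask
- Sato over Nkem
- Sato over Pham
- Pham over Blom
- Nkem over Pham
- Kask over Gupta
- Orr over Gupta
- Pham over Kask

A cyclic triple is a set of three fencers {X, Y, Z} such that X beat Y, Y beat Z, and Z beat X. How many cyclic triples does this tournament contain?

Win totals: Kask 2, Sato 6, Nkem 3, Pham 5, Juma 5, Orr 5, Blom 4, Gupta 2, Yoon 4.
A fencer with w wins dominates both others in C(w,2) triples; summing gives 1 + 15 + 3 + 10 + 10 + 10 + 6 + 1 + 6 = 62 transitive triples.
Total triples C(9,3) = 84, so cyclic triples = 84 − 62 = 22.

22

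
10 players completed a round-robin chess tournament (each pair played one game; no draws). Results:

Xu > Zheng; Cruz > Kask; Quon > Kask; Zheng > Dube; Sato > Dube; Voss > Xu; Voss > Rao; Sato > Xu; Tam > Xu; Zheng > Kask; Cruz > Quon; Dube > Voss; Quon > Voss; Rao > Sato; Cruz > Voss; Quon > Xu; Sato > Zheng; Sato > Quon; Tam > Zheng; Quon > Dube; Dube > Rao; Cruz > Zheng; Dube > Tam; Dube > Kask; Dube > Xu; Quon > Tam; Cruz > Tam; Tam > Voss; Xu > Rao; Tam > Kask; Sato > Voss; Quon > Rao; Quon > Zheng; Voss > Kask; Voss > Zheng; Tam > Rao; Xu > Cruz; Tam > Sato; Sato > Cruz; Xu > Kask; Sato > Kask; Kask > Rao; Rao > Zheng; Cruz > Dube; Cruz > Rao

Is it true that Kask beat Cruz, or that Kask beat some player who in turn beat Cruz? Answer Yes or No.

No

Kask did not beat Cruz directly.
Kask beat Rao, but each of them lost to Cruz. No two-step path.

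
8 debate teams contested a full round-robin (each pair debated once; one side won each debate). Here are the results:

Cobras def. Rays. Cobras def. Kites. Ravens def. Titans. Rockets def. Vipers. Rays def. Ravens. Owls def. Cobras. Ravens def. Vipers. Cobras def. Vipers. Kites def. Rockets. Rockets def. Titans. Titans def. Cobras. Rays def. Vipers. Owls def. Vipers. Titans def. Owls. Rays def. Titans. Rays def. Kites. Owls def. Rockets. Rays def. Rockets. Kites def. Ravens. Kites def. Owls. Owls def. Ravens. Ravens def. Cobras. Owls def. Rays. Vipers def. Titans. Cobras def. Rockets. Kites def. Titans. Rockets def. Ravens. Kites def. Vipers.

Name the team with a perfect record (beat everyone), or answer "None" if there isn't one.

None

Highest win total is Rays with 5 (out of 7 possible).
Rays lost to Owls, Cobras, so no team went undefeated.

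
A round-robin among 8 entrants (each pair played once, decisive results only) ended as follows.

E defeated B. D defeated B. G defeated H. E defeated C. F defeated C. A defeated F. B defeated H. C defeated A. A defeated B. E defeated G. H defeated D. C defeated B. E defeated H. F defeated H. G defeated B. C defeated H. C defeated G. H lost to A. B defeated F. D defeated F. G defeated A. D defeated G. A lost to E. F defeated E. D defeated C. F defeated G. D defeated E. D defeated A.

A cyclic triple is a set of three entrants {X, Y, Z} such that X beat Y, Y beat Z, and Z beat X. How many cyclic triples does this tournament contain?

12

Win totals: A 3, B 2, C 4, D 6, E 5, F 4, G 3, H 1.
An entrant with w wins dominates both others in C(w,2) triples; summing gives 3 + 1 + 6 + 15 + 10 + 6 + 3 + 0 = 44 transitive triples.
Total triples C(8,3) = 56, so cyclic triples = 56 − 44 = 12.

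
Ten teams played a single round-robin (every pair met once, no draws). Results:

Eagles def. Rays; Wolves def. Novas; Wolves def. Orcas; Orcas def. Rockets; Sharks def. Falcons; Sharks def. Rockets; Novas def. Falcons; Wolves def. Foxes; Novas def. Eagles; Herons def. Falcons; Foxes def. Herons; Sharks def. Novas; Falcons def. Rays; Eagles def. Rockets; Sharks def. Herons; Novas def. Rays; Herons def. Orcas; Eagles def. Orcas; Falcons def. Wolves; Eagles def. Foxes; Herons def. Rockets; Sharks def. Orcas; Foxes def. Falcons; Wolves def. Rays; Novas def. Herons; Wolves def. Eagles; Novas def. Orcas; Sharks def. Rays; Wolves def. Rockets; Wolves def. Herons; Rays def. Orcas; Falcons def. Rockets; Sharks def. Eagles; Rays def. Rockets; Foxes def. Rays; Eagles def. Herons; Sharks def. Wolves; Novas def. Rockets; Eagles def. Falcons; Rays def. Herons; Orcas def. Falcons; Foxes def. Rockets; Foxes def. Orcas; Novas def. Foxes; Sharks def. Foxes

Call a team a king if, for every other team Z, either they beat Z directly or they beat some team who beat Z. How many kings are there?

1

Foxes cannot reach Novas, Sharks, Eagles in two steps.
Orcas cannot reach Foxes, Novas, Sharks, Eagles, Herons in two steps.
Rockets cannot reach Foxes, Orcas, Falcons, Wolves, Novas, Sharks, Eagles, Rays, Herons in two steps.
Falcons cannot reach Sharks in two steps.
Wolves cannot reach Sharks in two steps.
Novas cannot reach Sharks in two steps.
Sharks reaches everyone (king).
Eagles cannot reach Novas, Sharks in two steps.
Rays cannot reach Foxes, Wolves, Novas, Sharks, Eagles in two steps.
Herons cannot reach Foxes, Novas, Sharks, Eagles in two steps.
Kings: Sharks — 1.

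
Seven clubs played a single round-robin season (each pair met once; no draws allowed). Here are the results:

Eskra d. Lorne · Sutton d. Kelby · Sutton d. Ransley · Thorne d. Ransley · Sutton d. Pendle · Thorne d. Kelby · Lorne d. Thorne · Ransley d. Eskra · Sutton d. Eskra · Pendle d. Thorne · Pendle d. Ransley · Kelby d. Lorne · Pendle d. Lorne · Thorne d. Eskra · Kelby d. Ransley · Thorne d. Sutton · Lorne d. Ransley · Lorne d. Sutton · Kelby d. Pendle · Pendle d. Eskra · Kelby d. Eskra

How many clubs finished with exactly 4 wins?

Win totals: Thorne 4, Pendle 4, Sutton 4, Eskra 1, Kelby 4, Lorne 3, Ransley 1.
Exactly 4: Thorne, Pendle, Sutton, Kelby — 4 clubs.

4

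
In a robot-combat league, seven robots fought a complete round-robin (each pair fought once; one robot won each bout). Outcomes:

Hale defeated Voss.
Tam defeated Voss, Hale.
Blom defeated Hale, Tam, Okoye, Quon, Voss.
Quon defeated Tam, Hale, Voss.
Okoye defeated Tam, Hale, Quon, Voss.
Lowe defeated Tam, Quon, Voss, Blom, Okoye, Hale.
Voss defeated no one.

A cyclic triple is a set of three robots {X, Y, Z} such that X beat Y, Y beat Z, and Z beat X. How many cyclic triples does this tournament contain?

0

Win totals: Tam 2, Hale 1, Quon 3, Lowe 6, Voss 0, Okoye 4, Blom 5.
A robot with w wins dominates both others in C(w,2) triples; summing gives 1 + 0 + 3 + 15 + 0 + 6 + 10 = 35 transitive triples.
Total triples C(7,3) = 35, so cyclic triples = 35 − 35 = 0.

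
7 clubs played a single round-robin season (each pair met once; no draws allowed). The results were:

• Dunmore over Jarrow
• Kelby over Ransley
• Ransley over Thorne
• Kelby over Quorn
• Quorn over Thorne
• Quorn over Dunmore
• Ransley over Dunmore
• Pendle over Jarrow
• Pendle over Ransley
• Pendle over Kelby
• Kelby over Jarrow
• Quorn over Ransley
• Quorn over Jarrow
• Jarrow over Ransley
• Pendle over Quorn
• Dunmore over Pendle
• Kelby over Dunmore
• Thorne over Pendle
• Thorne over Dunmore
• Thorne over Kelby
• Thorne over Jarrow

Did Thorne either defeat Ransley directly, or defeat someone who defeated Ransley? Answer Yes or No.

Thorne did not beat Ransley directly.
Thorne beat Dunmore, Kelby, Jarrow, Pendle. Of those, Kelby beat Ransley.

Yes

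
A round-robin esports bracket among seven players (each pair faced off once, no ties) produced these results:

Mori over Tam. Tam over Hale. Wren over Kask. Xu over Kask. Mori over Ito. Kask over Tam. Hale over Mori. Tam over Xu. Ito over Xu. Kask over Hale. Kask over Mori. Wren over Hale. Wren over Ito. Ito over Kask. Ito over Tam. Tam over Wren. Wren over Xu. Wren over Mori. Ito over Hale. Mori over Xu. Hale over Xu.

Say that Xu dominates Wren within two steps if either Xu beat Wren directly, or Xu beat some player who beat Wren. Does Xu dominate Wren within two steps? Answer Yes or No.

Xu did not beat Wren directly.
Xu beat Kask, but each of them lost to Wren. No two-step path.

No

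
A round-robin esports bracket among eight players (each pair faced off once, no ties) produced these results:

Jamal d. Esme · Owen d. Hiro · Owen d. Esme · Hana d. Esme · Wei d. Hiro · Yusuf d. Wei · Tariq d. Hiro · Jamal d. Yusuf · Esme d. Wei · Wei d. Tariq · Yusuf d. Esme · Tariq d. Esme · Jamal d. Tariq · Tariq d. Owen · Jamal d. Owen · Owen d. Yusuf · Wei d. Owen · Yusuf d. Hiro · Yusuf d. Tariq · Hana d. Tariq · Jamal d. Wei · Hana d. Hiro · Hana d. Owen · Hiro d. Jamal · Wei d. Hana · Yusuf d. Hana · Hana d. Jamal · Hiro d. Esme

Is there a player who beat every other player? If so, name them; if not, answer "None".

None

Highest win total is Yusuf with 5 (out of 7 possible).
Yusuf lost to Owen, Jamal, so no player went undefeated.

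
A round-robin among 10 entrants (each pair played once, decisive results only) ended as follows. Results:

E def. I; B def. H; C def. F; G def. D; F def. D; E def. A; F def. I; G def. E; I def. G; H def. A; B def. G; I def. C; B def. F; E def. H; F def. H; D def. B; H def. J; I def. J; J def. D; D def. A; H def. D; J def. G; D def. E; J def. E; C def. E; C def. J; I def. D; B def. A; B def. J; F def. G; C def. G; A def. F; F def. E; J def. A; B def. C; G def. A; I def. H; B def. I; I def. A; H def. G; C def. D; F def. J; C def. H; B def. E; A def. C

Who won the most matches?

B

Win totals: A 2, B 8, C 6, D 3, E 3, F 6, G 3, H 4, I 6, J 4.
B leads with 8 wins (next highest: 6).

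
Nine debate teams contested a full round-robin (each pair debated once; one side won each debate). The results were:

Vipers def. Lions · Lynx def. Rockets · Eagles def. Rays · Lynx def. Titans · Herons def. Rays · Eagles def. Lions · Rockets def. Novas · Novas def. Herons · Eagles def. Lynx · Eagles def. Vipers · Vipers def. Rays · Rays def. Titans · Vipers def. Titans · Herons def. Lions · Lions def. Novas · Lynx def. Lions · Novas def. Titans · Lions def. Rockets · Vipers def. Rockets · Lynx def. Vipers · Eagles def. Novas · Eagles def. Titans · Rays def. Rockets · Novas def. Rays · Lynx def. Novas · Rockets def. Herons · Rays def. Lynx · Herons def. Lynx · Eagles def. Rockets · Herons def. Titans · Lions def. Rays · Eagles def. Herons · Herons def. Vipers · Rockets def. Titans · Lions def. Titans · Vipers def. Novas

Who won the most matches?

Eagles

Win totals: Titans 0, Vipers 5, Lions 4, Herons 5, Rockets 3, Novas 3, Rays 3, Eagles 8, Lynx 5.
Eagles leads with 8 wins (next highest: 5).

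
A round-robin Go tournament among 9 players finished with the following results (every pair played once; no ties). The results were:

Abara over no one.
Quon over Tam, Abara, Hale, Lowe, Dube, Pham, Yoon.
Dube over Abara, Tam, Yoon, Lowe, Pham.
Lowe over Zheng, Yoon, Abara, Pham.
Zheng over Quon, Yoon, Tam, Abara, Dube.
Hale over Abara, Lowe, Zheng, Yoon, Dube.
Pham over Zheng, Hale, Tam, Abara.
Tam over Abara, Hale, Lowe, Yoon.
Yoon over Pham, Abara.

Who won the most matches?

Win totals: Tam 4, Abara 0, Zheng 5, Quon 7, Pham 4, Hale 5, Lowe 4, Dube 5, Yoon 2.
Quon leads with 7 wins (next highest: 5).

Quon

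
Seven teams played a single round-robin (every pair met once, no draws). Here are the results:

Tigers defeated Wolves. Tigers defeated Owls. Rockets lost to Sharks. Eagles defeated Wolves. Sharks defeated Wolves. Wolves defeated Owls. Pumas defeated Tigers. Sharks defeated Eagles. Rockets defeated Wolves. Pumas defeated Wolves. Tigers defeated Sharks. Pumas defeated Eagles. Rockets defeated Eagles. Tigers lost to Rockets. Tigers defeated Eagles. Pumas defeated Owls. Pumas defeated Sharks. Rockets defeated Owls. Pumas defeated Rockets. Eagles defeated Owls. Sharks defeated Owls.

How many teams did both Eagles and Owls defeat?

Eagles beat: Owls, Wolves.
Owls beat: no one.
No one was beaten by both.

0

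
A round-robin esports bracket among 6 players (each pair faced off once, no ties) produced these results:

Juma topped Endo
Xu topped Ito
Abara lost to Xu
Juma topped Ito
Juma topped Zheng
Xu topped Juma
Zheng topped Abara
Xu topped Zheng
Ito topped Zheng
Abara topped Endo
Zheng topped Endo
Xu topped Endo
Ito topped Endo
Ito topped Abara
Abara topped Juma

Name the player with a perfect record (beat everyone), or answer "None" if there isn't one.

Xu has 5 wins out of 5 opponents — a perfect record.

Xu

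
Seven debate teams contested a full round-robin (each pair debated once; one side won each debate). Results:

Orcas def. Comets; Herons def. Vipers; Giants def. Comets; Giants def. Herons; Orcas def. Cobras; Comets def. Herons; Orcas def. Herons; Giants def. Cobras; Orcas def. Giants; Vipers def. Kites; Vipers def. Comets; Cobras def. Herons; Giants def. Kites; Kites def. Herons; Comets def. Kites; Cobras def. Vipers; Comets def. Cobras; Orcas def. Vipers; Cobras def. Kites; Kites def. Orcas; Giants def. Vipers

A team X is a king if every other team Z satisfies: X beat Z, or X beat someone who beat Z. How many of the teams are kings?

Orcas reaches everyone (king).
Giants reaches everyone (king).
Vipers cannot reach Giants in two steps.
Herons cannot reach Orcas, Giants, Cobras in two steps.
Kites reaches everyone (king).
Comets cannot reach Giants in two steps.
Cobras cannot reach Giants in two steps.
Kings: Orcas, Giants, Kites — 3.

3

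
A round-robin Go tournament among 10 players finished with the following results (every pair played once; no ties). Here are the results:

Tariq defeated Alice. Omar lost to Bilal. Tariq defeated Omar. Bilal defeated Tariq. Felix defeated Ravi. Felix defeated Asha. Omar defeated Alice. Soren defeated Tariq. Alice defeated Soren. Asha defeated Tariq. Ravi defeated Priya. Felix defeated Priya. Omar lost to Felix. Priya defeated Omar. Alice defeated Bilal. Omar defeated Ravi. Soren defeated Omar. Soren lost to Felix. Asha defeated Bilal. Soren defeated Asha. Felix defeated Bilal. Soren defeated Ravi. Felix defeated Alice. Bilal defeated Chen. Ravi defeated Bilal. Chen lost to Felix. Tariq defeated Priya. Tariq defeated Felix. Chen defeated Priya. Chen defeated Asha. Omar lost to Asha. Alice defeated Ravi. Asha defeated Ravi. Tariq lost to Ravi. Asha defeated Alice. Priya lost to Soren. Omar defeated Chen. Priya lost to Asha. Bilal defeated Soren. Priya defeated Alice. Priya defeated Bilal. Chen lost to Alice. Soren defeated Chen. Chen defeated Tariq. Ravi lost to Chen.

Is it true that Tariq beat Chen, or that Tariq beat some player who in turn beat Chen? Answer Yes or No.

Yes

Tariq did not beat Chen directly.
Tariq beat Omar, Priya, Alice, Felix. Of those, Omar beat Chen.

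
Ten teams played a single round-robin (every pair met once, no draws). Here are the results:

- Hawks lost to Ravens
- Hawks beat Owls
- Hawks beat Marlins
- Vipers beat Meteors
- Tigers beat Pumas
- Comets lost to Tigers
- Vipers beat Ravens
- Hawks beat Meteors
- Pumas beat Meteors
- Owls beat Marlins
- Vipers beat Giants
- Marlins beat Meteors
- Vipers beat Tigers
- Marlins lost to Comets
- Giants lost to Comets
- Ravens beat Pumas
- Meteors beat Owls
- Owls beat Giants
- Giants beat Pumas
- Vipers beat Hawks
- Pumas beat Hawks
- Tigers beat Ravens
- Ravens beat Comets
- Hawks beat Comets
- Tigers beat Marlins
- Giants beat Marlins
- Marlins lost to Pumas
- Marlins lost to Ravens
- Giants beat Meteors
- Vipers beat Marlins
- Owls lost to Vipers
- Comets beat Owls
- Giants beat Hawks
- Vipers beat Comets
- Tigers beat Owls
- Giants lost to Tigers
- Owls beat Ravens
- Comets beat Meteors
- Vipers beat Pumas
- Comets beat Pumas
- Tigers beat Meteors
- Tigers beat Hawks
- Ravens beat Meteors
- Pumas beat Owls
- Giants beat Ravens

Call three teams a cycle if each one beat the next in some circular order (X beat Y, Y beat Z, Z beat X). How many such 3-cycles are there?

11

Win totals: Tigers 8, Ravens 5, Vipers 9, Comets 5, Owls 3, Giants 5, Pumas 4, Marlins 1, Meteors 1, Hawks 4.
A team with w wins dominates both others in C(w,2) triples; summing gives 28 + 10 + 36 + 10 + 3 + 10 + 6 + 0 + 0 + 6 = 109 transitive triples.
Total triples C(10,3) = 120, so cyclic triples = 120 − 109 = 11.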